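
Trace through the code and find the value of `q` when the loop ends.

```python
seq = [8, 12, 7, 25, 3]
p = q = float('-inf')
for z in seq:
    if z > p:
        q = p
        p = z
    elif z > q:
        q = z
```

Let's trace through this code step by step.

Initialize: seq = [8, 12, 7, 25, 3]
Initialize: p = -inf
Initialize: q = -inf
Entering loop: for z in seq:
After iteration 1: z = 8, p = 8, q = -inf
After iteration 2: z = 12, p = 12, q = 8
After iteration 3: z = 7, p = 12, q = 8
After iteration 4: z = 25, p = 25, q = 12
After iteration 5: z = 3, p = 25, q = 12
Loop ends.

Final answer: 12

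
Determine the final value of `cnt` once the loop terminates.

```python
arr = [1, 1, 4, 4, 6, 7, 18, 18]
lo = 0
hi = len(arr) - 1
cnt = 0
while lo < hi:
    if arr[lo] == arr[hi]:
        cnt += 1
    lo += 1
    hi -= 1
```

Let's trace through this code step by step.

Initialize: arr = [1, 1, 4, 4, 6, 7, 18, 18]
Initialize: lo = 0
Initialize: hi = 7
Initialize: cnt = 0
Entering loop: while lo < hi:
After iteration 1: lo = 1, hi = 6, cnt = 0
After iteration 2: lo = 2, hi = 5, cnt = 0
After iteration 3: lo = 3, hi = 4, cnt = 0
After iteration 4: lo = 4, hi = 3, cnt = 0
Loop ends.

Final answer: 0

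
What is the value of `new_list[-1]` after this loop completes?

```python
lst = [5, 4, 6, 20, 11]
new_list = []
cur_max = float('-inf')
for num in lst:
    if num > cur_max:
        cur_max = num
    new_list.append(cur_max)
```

Let's trace through this code step by step.

Initialize: lst = [5, 4, 6, 20, 11]
Initialize: new_list = []
Initialize: cur_max = -inf
Entering loop: for num in lst:
After iteration 1: num = 5, new_list = [5], cur_max = 5
After iteration 2: num = 4, new_list = [5, 5], cur_max = 5
After iteration 3: num = 6, new_list = [5, 5, 6], cur_max = 6
After iteration 4: num = 20, new_list = [5, 5, 6, 20], cur_max = 20
After iteration 5: num = 11, new_list = [5, 5, 6, 20, 20], cur_max = 20
Loop ends.
new_list[-1] = 20

Final answer: 20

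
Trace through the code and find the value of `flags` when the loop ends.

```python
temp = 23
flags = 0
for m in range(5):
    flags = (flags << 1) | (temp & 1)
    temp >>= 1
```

Let's trace through this code step by step.

Initialize: temp = 23
Initialize: flags = 0
Entering loop: for m in range(5):
After iteration 1: m = 0, temp = 11, flags = 1
After iteration 2: m = 1, temp = 5, flags = 3
After iteration 3: m = 2, temp = 2, flags = 7
After iteration 4: m = 3, temp = 1, flags = 14
After iteration 5: m = 4, temp = 0, flags = 29
Loop ends.

Final answer: 29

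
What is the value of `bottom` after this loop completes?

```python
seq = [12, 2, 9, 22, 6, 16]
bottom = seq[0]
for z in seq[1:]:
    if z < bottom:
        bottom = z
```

Let's trace through this code step by step.

Initialize: seq = [12, 2, 9, 22, 6, 16]
Initialize: bottom = 12
Entering loop: for z in seq[1:]:
After iteration 1: z = 2, bottom = 2
After iteration 2: z = 9, bottom = 2
After iteration 3: z = 22, bottom = 2
After iteration 4: z = 6, bottom = 2
After iteration 5: z = 16, bottom = 2
Loop ends.

Final answer: 2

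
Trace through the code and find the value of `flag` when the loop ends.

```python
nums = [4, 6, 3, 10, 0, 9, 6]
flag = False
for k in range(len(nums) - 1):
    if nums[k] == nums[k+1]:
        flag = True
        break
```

Let's trace through this code step by step.

Initialize: nums = [4, 6, 3, 10, 0, 9, 6]
Initialize: flag = False
Entering loop: for k in range(len(nums) - 1):
After iteration 1: k = 0, flag = False
After iteration 2: k = 1, flag = False
After iteration 3: k = 2, flag = False
After iteration 4: k = 3, flag = False
After iteration 5: k = 4, flag = False
After iteration 6: k = 5, flag = False
Loop ends.

Final answer: False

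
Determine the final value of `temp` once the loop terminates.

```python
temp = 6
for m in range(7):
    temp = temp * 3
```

Let's trace through this code step by step.

Initialize: temp = 6
Entering loop: for m in range(7):
After iteration 1: m = 0, temp = 18
After iteration 2: m = 1, temp = 54
After iteration 3: m = 2, temp = 162
After iteration 4: m = 3, temp = 486
After iteration 5: m = 4, temp = 1458
After iteration 6: m = 5, temp = 4374
After iteration 7: m = 6, temp = 13122
Loop ends.

Final answer: 13122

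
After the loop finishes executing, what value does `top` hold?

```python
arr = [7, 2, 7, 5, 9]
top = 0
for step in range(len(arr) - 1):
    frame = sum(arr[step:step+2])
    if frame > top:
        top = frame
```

Let's trace through this code step by step.

Initialize: arr = [7, 2, 7, 5, 9]
Initialize: top = 0
Entering loop: for step in range(len(arr) - 1):
After iteration 1: step = 0, top = 9, frame = 9
After iteration 2: step = 1, top = 9, frame = 9
After iteration 3: step = 2, top = 12, frame = 12
After iteration 4: step = 3, top = 14, frame = 14
Loop ends.

Final answer: 14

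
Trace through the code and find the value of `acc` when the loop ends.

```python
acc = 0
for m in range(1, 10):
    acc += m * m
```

Let's trace through this code step by step.

Initialize: acc = 0
Entering loop: for m in range(1, 10):
After iteration 1: m = 1, acc = 1
After iteration 2: m = 2, acc = 5
After iteration 3: m = 3, acc = 14
After iteration 4: m = 4, acc = 30
After iteration 5: m = 5, acc = 55
After iteration 6: m = 6, acc = 91
After iteration 7: m = 7, acc = 140
After iteration 8: m = 8, acc = 204
After iteration 9: m = 9, acc = 285
Loop ends.

Final answer: 285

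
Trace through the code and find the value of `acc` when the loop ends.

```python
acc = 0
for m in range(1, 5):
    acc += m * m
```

Let's trace through this code step by step.

Initialize: acc = 0
Entering loop: for m in range(1, 5):
After iteration 1: m = 1, acc = 1
After iteration 2: m = 2, acc = 5
After iteration 3: m = 3, acc = 14
After iteration 4: m = 4, acc = 30
Loop ends.

Final answer: 30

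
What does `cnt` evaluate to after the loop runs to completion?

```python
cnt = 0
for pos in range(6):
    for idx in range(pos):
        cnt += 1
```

Let's trace through this code step by step.

Initialize: cnt = 0
Entering loop: for pos in range(6):
After iteration 1: pos = 0, cnt = 0
After iteration 2: pos = 1, cnt = 1, idx = 0
After iteration 3: pos = 2, cnt = 3, idx = 1
After iteration 4: pos = 3, cnt = 6, idx = 2
After iteration 5: pos = 4, cnt = 10, idx = 3
After iteration 6: pos = 5, cnt = 15, idx = 4
Loop ends.

Final answer: 15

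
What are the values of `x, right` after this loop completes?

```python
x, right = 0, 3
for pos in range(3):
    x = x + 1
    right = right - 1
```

Let's trace through this code step by step.

Initialize: x = 0
Initialize: right = 3
Entering loop: for pos in range(3):
After iteration 1: pos = 0, x = 1, right = 2
After iteration 2: pos = 1, x = 2, right = 1
After iteration 3: pos = 2, x = 3, right = 0
Loop ends.

Final answer: 3, 0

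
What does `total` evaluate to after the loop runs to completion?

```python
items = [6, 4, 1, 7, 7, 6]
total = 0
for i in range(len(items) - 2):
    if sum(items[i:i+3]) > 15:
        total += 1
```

Let's trace through this code step by step.

Initialize: items = [6, 4, 1, 7, 7, 6]
Initialize: total = 0
Entering loop: for i in range(len(items) - 2):
After iteration 1: i = 0, total = 0
After iteration 2: i = 1, total = 0
After iteration 3: i = 2, total = 0
After iteration 4: i = 3, total = 1
Loop ends.

Final answer: 1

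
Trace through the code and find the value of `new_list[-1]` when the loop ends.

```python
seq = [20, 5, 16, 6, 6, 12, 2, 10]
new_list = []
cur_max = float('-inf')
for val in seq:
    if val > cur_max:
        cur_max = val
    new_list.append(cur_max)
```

Let's trace through this code step by step.

Initialize: seq = [20, 5, 16, 6, 6, 12, 2, 10]
Initialize: new_list = []
Initialize: cur_max = -inf
Entering loop: for val in seq:
After iteration 1: val = 20, new_list = [20], cur_max = 20
After iteration 2: val = 5, new_list = [20, 20], cur_max = 20
After iteration 3: val = 16, new_list = [20, 20, 20], cur_max = 20
After iteration 4: val = 6, new_list = [20, 20, 20, 20], cur_max = 20
After iteration 5: val = 6, new_list = [20, 20, 20, 20, 20], cur_max = 20
After iteration 6: val = 12, new_list = [20, 20, 20, 20, 20, 20], cur_max = 20
After iteration 7: val = 2, new_list = [20, 20, 20, 20, 20, 20, 20], cur_max = 20
After iteration 8: val = 10, new_list = [20, 20, 20, 20, 20, 20, 20, 20], cur_max = 20
Loop ends.
new_list[-1] = 20

Final answer: 20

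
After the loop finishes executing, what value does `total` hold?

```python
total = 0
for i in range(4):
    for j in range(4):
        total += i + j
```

Let's trace through this code step by step.

Initialize: total = 0
Entering loop: for i in range(4):
After iteration 1: i = 0, total = 6
After iteration 2: i = 1, total = 16
After iteration 3: i = 2, total = 30
After iteration 4: i = 3, total = 48
Loop ends.

Final answer: 48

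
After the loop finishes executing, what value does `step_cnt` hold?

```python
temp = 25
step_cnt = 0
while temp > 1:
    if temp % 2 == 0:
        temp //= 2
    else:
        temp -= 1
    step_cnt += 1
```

Let's trace through this code step by step.

Initialize: temp = 25
Initialize: step_cnt = 0
Entering loop: while temp > 1:
After iteration 1: temp = 24, step_cnt = 1
After iteration 2: temp = 12, step_cnt = 2
After iteration 3: temp = 6, step_cnt = 3
After iteration 4: temp = 3, step_cnt = 4
After iteration 5: temp = 2, step_cnt = 5
After iteration 6: temp = 1, step_cnt = 6
Loop ends.

Final answer: 6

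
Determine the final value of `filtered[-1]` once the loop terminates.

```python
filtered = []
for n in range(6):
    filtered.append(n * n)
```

Let's trace through this code step by step.

Initialize: filtered = []
Entering loop: for n in range(6):
After iteration 1: n = 0, filtered = [0]
After iteration 2: n = 1, filtered = [0, 1]
After iteration 3: n = 2, filtered = [0, 1, 4]
After iteration 4: n = 3, filtered = [0, 1, 4, 9]
After iteration 5: n = 4, filtered = [0, 1, 4, 9, 16]
After iteration 6: n = 5, filtered = [0, 1, 4, 9, 16, 25]
Loop ends.
filtered[-1] = 25

Final answer: 25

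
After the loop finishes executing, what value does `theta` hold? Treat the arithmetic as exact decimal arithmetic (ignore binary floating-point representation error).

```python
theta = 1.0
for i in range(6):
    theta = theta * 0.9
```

Let's trace through this code step by step.

Initialize: theta = 1.0
Entering loop: for i in range(6):
After iteration 1: i = 0, theta = 0.9
After iteration 2: i = 1, theta = 0.81
After iteration 3: i = 2, theta = 0.729
After iteration 4: i = 3, theta = 0.6561
After iteration 5: i = 4, theta = 0.59049
After iteration 6: i = 5, theta = 0.531441
Loop ends.

Final answer: 0.531441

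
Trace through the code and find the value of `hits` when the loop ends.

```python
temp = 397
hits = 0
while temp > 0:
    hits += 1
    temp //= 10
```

Let's trace through this code step by step.

Initialize: temp = 397
Initialize: hits = 0
Entering loop: while temp > 0:
After iteration 1: temp = 39, hits = 1
After iteration 2: temp = 3, hits = 2
After iteration 3: temp = 0, hits = 3
Loop ends.

Final answer: 3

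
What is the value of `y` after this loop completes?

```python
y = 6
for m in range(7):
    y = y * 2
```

Let's trace through this code step by step.

Initialize: y = 6
Entering loop: for m in range(7):
After iteration 1: m = 0, y = 12
After iteration 2: m = 1, y = 24
After iteration 3: m = 2, y = 48
After iteration 4: m = 3, y = 96
After iteration 5: m = 4, y = 192
After iteration 6: m = 5, y = 384
After iteration 7: m = 6, y = 768
Loop ends.

Final answer: 768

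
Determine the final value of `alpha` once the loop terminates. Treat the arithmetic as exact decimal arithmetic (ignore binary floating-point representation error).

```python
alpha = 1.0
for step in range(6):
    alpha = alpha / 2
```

Let's trace through this code step by step.

Initialize: alpha = 1.0
Entering loop: for step in range(6):
After iteration 1: step = 0, alpha = 0.5
After iteration 2: step = 1, alpha = 0.25
After iteration 3: step = 2, alpha = 0.125
After iteration 4: step = 3, alpha = 0.0625
After iteration 5: step = 4, alpha = 0.03125
After iteration 6: step = 5, alpha = 0.015625
Loop ends.

Final answer: 0.015625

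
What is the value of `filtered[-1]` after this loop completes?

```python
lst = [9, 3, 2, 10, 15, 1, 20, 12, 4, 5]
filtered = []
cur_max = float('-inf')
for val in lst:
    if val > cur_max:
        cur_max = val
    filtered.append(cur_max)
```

Let's trace through this code step by step.

Initialize: lst = [9, 3, 2, 10, 15, 1, 20, 12, 4, 5]
Initialize: filtered = []
Initialize: cur_max = -inf
Entering loop: for val in lst:
After iteration 1: val = 9, filtered = [9], cur_max = 9
After iteration 2: val = 3, filtered = [9, 9], cur_max = 9
After iteration 3: val = 2, filtered = [9, 9, 9], cur_max = 9
After iteration 4: val = 10, filtered = [9, 9, 9, 10], cur_max = 10
After iteration 5: val = 15, filtered = [9, 9, 9, 10, 15], cur_max = 15
After iteration 6: val = 1, filtered = [9, 9, 9, 10, 15, 15], cur_max = 15
After iteration 7: val = 20, filtered = [9, 9, 9, 10, 15, 15, 20], cur_max = 20
After iteration 8: val = 12, filtered = [9, 9, 9, 10, 15, 15, 20, 20], cur_max = 20
After iteration 9: val = 4, filtered = [9, 9, 9, 10, 15, 15, 20, 20, 20], cur_max = 20
After iteration 10: val = 5, filtered = [9, 9, 9, 10, 15, 15, 20, 20, 20, 20], cur_max = 20
Loop ends.
filtered[-1] = 20

Final answer: 20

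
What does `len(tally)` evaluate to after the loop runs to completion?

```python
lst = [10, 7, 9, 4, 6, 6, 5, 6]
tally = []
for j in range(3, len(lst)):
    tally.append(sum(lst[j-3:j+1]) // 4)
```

Let's trace through this code step by step.

Initialize: lst = [10, 7, 9, 4, 6, 6, 5, 6]
Initialize: tally = []
Entering loop: for j in range(3, len(lst)):
After iteration 1: j = 3, tally = [7]
After iteration 2: j = 4, tally = [7, 6]
After iteration 3: j = 5, tally = [7, 6, 6]
After iteration 4: j = 6, tally = [7, 6, 6, 5]
After iteration 5: j = 7, tally = [7, 6, 6, 5, 5]
Loop ends.
len(tally) = 5

Final answer: 5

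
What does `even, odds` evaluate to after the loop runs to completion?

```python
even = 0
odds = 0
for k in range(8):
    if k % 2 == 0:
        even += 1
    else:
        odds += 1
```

Let's trace through this code step by step.

Initialize: even = 0
Initialize: odds = 0
Entering loop: for k in range(8):
After iteration 1: k = 0, even = 1, odds = 0
After iteration 2: k = 1, even = 1, odds = 1
After iteration 3: k = 2, even = 2, odds = 1
After iteration 4: k = 3, even = 2, odds = 2
After iteration 5: k = 4, even = 3, odds = 2
After iteration 6: k = 5, even = 3, odds = 3
After iteration 7: k = 6, even = 4, odds = 3
After iteration 8: k = 7, even = 4, odds = 4
Loop ends.

Final answer: 4, 4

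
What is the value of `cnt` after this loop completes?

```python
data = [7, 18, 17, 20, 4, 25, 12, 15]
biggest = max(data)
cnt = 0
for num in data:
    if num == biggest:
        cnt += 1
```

Let's trace through this code step by step.

Initialize: data = [7, 18, 17, 20, 4, 25, 12, 15]
Initialize: biggest = 25
Initialize: cnt = 0
Entering loop: for num in data:
After iteration 1: num = 7, cnt = 0
After iteration 2: num = 18, cnt = 0
After iteration 3: num = 17, cnt = 0
After iteration 4: num = 20, cnt = 0
After iteration 5: num = 4, cnt = 0
After iteration 6: num = 25, cnt = 1
After iteration 7: num = 12, cnt = 1
After iteration 8: num = 15, cnt = 1
Loop ends.

Final answer: 1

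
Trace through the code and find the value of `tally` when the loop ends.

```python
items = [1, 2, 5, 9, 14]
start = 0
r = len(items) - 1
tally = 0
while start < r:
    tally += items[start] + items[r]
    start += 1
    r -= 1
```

Let's trace through this code step by step.

Initialize: items = [1, 2, 5, 9, 14]
Initialize: start = 0
Initialize: r = 4
Initialize: tally = 0
Entering loop: while start < r:
After iteration 1: start = 1, r = 3, tally = 15
After iteration 2: start = 2, r = 2, tally = 26
Loop ends.

Final answer: 26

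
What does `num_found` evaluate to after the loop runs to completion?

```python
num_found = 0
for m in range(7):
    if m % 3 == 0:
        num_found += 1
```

Let's trace through this code step by step.

Initialize: num_found = 0
Entering loop: for m in range(7):
After iteration 1: m = 0, num_found = 1
After iteration 2: m = 1, num_found = 1
After iteration 3: m = 2, num_found = 1
After iteration 4: m = 3, num_found = 2
After iteration 5: m = 4, num_found = 2
After iteration 6: m = 5, num_found = 2
After iteration 7: m = 6, num_found = 3
Loop ends.

Final answer: 3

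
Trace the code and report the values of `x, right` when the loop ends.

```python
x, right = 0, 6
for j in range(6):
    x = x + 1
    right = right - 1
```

Let's trace through this code step by step.

Initialize: x = 0
Initialize: right = 6
Entering loop: for j in range(6):
After iteration 1: j = 0, x = 1, right = 5
After iteration 2: j = 1, x = 2, right = 4
After iteration 3: j = 2, x = 3, right = 3
After iteration 4: j = 3, x = 4, right = 2
After iteration 5: j = 4, x = 5, right = 1
After iteration 6: j = 5, x = 6, right = 0
Loop ends.

Final answer: 6, 0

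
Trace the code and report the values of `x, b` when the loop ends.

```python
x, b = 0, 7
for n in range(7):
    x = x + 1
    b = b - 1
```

Let's trace through this code step by step.

Initialize: x = 0
Initialize: b = 7
Entering loop: for n in range(7):
After iteration 1: n = 0, x = 1, b = 6
After iteration 2: n = 1, x = 2, b = 5
After iteration 3: n = 2, x = 3, b = 4
After iteration 4: n = 3, x = 4, b = 3
After iteration 5: n = 4, x = 5, b = 2
After iteration 6: n = 5, x = 6, b = 1
After iteration 7: n = 6, x = 7, b = 0
Loop ends.

Final answer: 7, 0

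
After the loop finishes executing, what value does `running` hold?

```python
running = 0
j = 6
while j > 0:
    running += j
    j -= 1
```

Let's trace through this code step by step.

Initialize: running = 0
Initialize: j = 6
Entering loop: while j > 0:
After iteration 1: running = 6, j = 5
After iteration 2: running = 11, j = 4
After iteration 3: running = 15, j = 3
After iteration 4: running = 18, j = 2
After iteration 5: running = 20, j = 1
After iteration 6: running = 21, j = 0
Loop ends.

Final answer: 21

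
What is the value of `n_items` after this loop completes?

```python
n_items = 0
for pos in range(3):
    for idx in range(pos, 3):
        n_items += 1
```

Let's trace through this code step by step.

Initialize: n_items = 0
Entering loop: for pos in range(3):
After iteration 1: pos = 0, n_items = 3
After iteration 2: pos = 1, n_items = 5
After iteration 3: pos = 2, n_items = 6
Loop ends.

Final answer: 6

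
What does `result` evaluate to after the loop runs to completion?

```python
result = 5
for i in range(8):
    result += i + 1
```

Let's trace through this code step by step.

Initialize: result = 5
Entering loop: for i in range(8):
After iteration 1: i = 0, result = 6
After iteration 2: i = 1, result = 8
After iteration 3: i = 2, result = 11
After iteration 4: i = 3, result = 15
After iteration 5: i = 4, result = 20
After iteration 6: i = 5, result = 26
After iteration 7: i = 6, result = 33
After iteration 8: i = 7, result = 41
Loop ends.

Final answer: 41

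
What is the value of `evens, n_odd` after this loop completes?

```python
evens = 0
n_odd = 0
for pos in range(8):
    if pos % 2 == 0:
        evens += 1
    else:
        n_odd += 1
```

Let's trace through this code step by step.

Initialize: evens = 0
Initialize: n_odd = 0
Entering loop: for pos in range(8):
After iteration 1: pos = 0, evens = 1, n_odd = 0
After iteration 2: pos = 1, evens = 1, n_odd = 1
After iteration 3: pos = 2, evens = 2, n_odd = 1
After iteration 4: pos = 3, evens = 2, n_odd = 2
After iteration 5: pos = 4, evens = 3, n_odd = 2
After iteration 6: pos = 5, evens = 3, n_odd = 3
After iteration 7: pos = 6, evens = 4, n_odd = 3
After iteration 8: pos = 7, evens = 4, n_odd = 4
Loop ends.

Final answer: 4, 4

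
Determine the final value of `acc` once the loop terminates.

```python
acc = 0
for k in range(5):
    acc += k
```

Let's trace through this code step by step.

Initialize: acc = 0
Entering loop: for k in range(5):
After iteration 1: k = 0, acc = 0
After iteration 2: k = 1, acc = 1
After iteration 3: k = 2, acc = 3
After iteration 4: k = 3, acc = 6
After iteration 5: k = 4, acc = 10
Loop ends.

Final answer: 10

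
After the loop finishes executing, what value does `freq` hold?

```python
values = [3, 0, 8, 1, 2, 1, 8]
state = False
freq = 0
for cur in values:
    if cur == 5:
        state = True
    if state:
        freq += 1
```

Let's trace through this code step by step.

Initialize: values = [3, 0, 8, 1, 2, 1, 8]
Initialize: state = False
Initialize: freq = 0
Entering loop: for cur in values:
After iteration 1: cur = 3, freq = 0
After iteration 2: cur = 0, freq = 0
After iteration 3: cur = 8, freq = 0
After iteration 4: cur = 1, freq = 0
After iteration 5: cur = 2, freq = 0
After iteration 6: cur = 1, freq = 0
After iteration 7: cur = 8, freq = 0
Loop ends.

Final answer: 0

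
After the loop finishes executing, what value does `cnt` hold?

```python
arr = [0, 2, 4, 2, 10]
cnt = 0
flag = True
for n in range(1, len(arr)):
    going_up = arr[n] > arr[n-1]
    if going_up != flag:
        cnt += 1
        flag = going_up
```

Let's trace through this code step by step.

Initialize: arr = [0, 2, 4, 2, 10]
Initialize: cnt = 0
Initialize: flag = True
Entering loop: for n in range(1, len(arr)):
After iteration 1: n = 1, cnt = 0, flag = True, going_up = True
After iteration 2: n = 2, cnt = 0, flag = True, going_up = True
After iteration 3: n = 3, cnt = 1, flag = False, going_up = False
After iteration 4: n = 4, cnt = 2, flag = True, going_up = True
Loop ends.

Final answer: 2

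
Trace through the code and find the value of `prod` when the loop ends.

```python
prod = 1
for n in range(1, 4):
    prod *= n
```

Let's trace through this code step by step.

Initialize: prod = 1
Entering loop: for n in range(1, 4):
After iteration 1: n = 1, prod = 1
After iteration 2: n = 2, prod = 2
After iteration 3: n = 3, prod = 6
Loop ends.

Final answer: 6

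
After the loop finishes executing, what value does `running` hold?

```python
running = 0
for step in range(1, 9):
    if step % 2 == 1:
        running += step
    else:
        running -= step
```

Let's trace through this code step by step.

Initialize: running = 0
Entering loop: for step in range(1, 9):
After iteration 1: step = 1, running = 1
After iteration 2: step = 2, running = -1
After iteration 3: step = 3, running = 2
After iteration 4: step = 4, running = -2
After iteration 5: step = 5, running = 3
After iteration 6: step = 6, running = -3
After iteration 7: step = 7, running = 4
After iteration 8: step = 8, running = -4
Loop ends.

Final answer: -4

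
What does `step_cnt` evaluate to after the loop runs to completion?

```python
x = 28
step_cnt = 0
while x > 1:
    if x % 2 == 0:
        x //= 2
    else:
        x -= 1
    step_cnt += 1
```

Let's trace through this code step by step.

Initialize: x = 28
Initialize: step_cnt = 0
Entering loop: while x > 1:
After iteration 1: x = 14, step_cnt = 1
After iteration 2: x = 7, step_cnt = 2
After iteration 3: x = 6, step_cnt = 3
After iteration 4: x = 3, step_cnt = 4
After iteration 5: x = 2, step_cnt = 5
After iteration 6: x = 1, step_cnt = 6
Loop ends.

Final answer: 6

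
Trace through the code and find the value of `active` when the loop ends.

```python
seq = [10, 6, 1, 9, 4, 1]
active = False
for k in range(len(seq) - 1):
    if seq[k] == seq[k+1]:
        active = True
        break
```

Let's trace through this code step by step.

Initialize: seq = [10, 6, 1, 9, 4, 1]
Initialize: active = False
Entering loop: for k in range(len(seq) - 1):
After iteration 1: k = 0, active = False
After iteration 2: k = 1, active = False
After iteration 3: k = 2, active = False
After iteration 4: k = 3, active = False
After iteration 5: k = 4, active = False
Loop ends.

Final answer: False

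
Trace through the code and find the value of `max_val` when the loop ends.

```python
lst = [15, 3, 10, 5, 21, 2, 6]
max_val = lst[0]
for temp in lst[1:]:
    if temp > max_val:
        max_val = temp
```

Let's trace through this code step by step.

Initialize: lst = [15, 3, 10, 5, 21, 2, 6]
Initialize: max_val = 15
Entering loop: for temp in lst[1:]:
After iteration 1: temp = 3, max_val = 15
After iteration 2: temp = 10, max_val = 15
After iteration 3: temp = 5, max_val = 15
After iteration 4: temp = 21, max_val = 21
After iteration 5: temp = 2, max_val = 21
After iteration 6: temp = 6, max_val = 21
Loop ends.

Final answer: 21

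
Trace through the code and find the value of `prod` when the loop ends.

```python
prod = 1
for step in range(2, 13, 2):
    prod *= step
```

Let's trace through this code step by step.

Initialize: prod = 1
Entering loop: for step in range(2, 13, 2):
After iteration 1: step = 2, prod = 2
After iteration 2: step = 4, prod = 8
After iteration 3: step = 6, prod = 48
After iteration 4: step = 8, prod = 384
After iteration 5: step = 10, prod = 3840
After iteration 6: step = 12, prod = 46080
Loop ends.

Final answer: 46080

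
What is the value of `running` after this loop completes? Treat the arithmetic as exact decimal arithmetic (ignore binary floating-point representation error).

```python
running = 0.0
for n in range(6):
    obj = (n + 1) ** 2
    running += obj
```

Let's trace through this code step by step.

Initialize: running = 0.0
Entering loop: for n in range(6):
After iteration 1: n = 0, running = 1.0, obj = 1
After iteration 2: n = 1, running = 5.0, obj = 4
After iteration 3: n = 2, running = 14.0, obj = 9
After iteration 4: n = 3, running = 30.0, obj = 16
After iteration 5: n = 4, running = 55.0, obj = 25
After iteration 6: n = 5, running = 91.0, obj = 36
Loop ends.

Final answer: 91.0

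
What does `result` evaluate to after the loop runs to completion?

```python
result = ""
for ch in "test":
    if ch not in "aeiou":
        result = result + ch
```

Let's trace through this code step by step.

Initialize: result = ''
Entering loop: for ch in "test":
After iteration 1: ch = 't', result = 't'
After iteration 2: ch = 'e', result = 't'
After iteration 3: ch = 's', result = 'ts'
After iteration 4: ch = 't', result = 'tst'
Loop ends.

Final answer: 'tst'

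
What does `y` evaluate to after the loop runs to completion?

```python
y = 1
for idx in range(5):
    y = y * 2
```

Let's trace through this code step by step.

Initialize: y = 1
Entering loop: for idx in range(5):
After iteration 1: idx = 0, y = 2
After iteration 2: idx = 1, y = 4
After iteration 3: idx = 2, y = 8
After iteration 4: idx = 3, y = 16
After iteration 5: idx = 4, y = 32
Loop ends.

Final answer: 32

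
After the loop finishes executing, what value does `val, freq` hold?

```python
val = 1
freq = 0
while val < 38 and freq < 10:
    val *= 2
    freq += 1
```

Let's trace through this code step by step.

Initialize: val = 1
Initialize: freq = 0
Entering loop: while val < 38 and freq < 10:
After iteration 1: val = 2, freq = 1
After iteration 2: val = 4, freq = 2
After iteration 3: val = 8, freq = 3
After iteration 4: val = 16, freq = 4
After iteration 5: val = 32, freq = 5
After iteration 6: val = 64, freq = 6
Loop ends.

Final answer: 64, 6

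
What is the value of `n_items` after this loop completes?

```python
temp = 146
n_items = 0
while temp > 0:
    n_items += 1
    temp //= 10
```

Let's trace through this code step by step.

Initialize: temp = 146
Initialize: n_items = 0
Entering loop: while temp > 0:
After iteration 1: temp = 14, n_items = 1
After iteration 2: temp = 1, n_items = 2
After iteration 3: temp = 0, n_items = 3
Loop ends.

Final answer: 3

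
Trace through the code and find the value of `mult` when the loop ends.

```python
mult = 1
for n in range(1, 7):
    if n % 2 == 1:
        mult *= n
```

Let's trace through this code step by step.

Initialize: mult = 1
Entering loop: for n in range(1, 7):
After iteration 1: n = 1, mult = 1
After iteration 2: n = 2, mult = 1
After iteration 3: n = 3, mult = 3
After iteration 4: n = 4, mult = 3
After iteration 5: n = 5, mult = 15
After iteration 6: n = 6, mult = 15
Loop ends.

Final answer: 15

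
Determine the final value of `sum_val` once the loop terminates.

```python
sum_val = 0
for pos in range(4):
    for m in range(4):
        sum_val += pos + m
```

Let's trace through this code step by step.

Initialize: sum_val = 0
Entering loop: for pos in range(4):
After iteration 1: pos = 0, sum_val = 6
After iteration 2: pos = 1, sum_val = 16
After iteration 3: pos = 2, sum_val = 30
After iteration 4: pos = 3, sum_val = 48
Loop ends.

Final answer: 48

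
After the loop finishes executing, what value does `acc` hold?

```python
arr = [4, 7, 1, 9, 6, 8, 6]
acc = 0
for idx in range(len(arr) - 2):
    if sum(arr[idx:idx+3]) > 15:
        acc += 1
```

Let's trace through this code step by step.

Initialize: arr = [4, 7, 1, 9, 6, 8, 6]
Initialize: acc = 0
Entering loop: for idx in range(len(arr) - 2):
After iteration 1: idx = 0, acc = 0
After iteration 2: idx = 1, acc = 1
After iteration 3: idx = 2, acc = 2
After iteration 4: idx = 3, acc = 3
After iteration 5: idx = 4, acc = 4
Loop ends.

Final answer: 4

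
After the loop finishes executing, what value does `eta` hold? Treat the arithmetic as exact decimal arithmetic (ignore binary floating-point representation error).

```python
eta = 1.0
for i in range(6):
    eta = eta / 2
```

Let's trace through this code step by step.

Initialize: eta = 1.0
Entering loop: for i in range(6):
After iteration 1: i = 0, eta = 0.5
After iteration 2: i = 1, eta = 0.25
After iteration 3: i = 2, eta = 0.125
After iteration 4: i = 3, eta = 0.0625
After iteration 5: i = 4, eta = 0.03125
After iteration 6: i = 5, eta = 0.015625
Loop ends.

Final answer: 0.015625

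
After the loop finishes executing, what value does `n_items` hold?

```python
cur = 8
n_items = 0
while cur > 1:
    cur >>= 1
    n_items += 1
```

Let's trace through this code step by step.

Initialize: cur = 8
Initialize: n_items = 0
Entering loop: while cur > 1:
After iteration 1: cur = 4, n_items = 1
After iteration 2: cur = 2, n_items = 2
After iteration 3: cur = 1, n_items = 3
Loop ends.

Final answer: 3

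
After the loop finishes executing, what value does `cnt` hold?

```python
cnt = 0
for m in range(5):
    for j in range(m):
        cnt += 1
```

Let's trace through this code step by step.

Initialize: cnt = 0
Entering loop: for m in range(5):
After iteration 1: m = 0, cnt = 0
After iteration 2: m = 1, cnt = 1, j = 0
After iteration 3: m = 2, cnt = 3, j = 1
After iteration 4: m = 3, cnt = 6, j = 2
After iteration 5: m = 4, cnt = 10, j = 3
Loop ends.

Final answer: 10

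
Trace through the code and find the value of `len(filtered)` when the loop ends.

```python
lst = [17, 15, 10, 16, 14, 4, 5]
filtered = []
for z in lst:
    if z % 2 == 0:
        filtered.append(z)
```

Let's trace through this code step by step.

Initialize: lst = [17, 15, 10, 16, 14, 4, 5]
Initialize: filtered = []
Entering loop: for z in lst:
After iteration 1: z = 17, filtered = []
After iteration 2: z = 15, filtered = []
After iteration 3: z = 10, filtered = [10]
After iteration 4: z = 16, filtered = [10, 16]
After iteration 5: z = 14, filtered = [10, 16, 14]
After iteration 6: z = 4, filtered = [10, 16, 14, 4]
After iteration 7: z = 5, filtered = [10, 16, 14, 4]
Loop ends.
len(filtered) = 4

Final answer: 4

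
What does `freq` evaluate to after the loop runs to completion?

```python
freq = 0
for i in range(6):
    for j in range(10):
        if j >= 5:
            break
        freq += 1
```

Let's trace through this code step by step.

Initialize: freq = 0
Entering loop: for i in range(6):
After iteration 1: i = 0, freq = 5
After iteration 2: i = 1, freq = 10
After iteration 3: i = 2, freq = 15
After iteration 4: i = 3, freq = 20
After iteration 5: i = 4, freq = 25
After iteration 6: i = 5, freq = 30
Loop ends.

Final answer: 30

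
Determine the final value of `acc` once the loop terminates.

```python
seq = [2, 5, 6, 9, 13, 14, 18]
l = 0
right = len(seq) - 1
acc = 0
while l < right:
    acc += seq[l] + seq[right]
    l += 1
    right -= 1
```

Let's trace through this code step by step.

Initialize: seq = [2, 5, 6, 9, 13, 14, 18]
Initialize: l = 0
Initialize: right = 6
Initialize: acc = 0
Entering loop: while l < right:
After iteration 1: l = 1, right = 5, acc = 20
After iteration 2: l = 2, right = 4, acc = 39
After iteration 3: l = 3, right = 3, acc = 58
Loop ends.

Final answer: 58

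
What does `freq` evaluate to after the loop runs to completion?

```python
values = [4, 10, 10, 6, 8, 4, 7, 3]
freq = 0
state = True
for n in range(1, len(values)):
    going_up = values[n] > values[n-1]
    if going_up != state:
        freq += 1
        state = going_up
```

Let's trace through this code step by step.

Initialize: values = [4, 10, 10, 6, 8, 4, 7, 3]
Initialize: freq = 0
Initialize: state = True
Entering loop: for n in range(1, len(values)):
After iteration 1: n = 1, freq = 0, state = True, going_up = True
After iteration 2: n = 2, freq = 1, state = False, going_up = False
After iteration 3: n = 3, freq = 1, state = False, going_up = False
After iteration 4: n = 4, freq = 2, state = True, going_up = True
After iteration 5: n = 5, freq = 3, state = False, going_up = False
After iteration 6: n = 6, freq = 4, state = True, going_up = True
After iteration 7: n = 7, freq = 5, state = False, going_up = False
Loop ends.

Final answer: 5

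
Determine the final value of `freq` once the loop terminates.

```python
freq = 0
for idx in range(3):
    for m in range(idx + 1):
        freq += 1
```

Let's trace through this code step by step.

Initialize: freq = 0
Entering loop: for idx in range(3):
After iteration 1: idx = 0, freq = 1, m = 0
After iteration 2: idx = 1, freq = 3, m = 1
After iteration 3: idx = 2, freq = 6, m = 2
Loop ends.

Final answer: 6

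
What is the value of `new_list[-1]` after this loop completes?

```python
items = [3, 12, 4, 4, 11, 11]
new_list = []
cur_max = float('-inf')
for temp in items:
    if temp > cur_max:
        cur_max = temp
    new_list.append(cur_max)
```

Let's trace through this code step by step.

Initialize: items = [3, 12, 4, 4, 11, 11]
Initialize: new_list = []
Initialize: cur_max = -inf
Entering loop: for temp in items:
After iteration 1: temp = 3, new_list = [3], cur_max = 3
After iteration 2: temp = 12, new_list = [3, 12], cur_max = 12
After iteration 3: temp = 4, new_list = [3, 12, 12], cur_max = 12
After iteration 4: temp = 4, new_list = [3, 12, 12, 12], cur_max = 12
After iteration 5: temp = 11, new_list = [3, 12, 12, 12, 12], cur_max = 12
After iteration 6: temp = 11, new_list = [3, 12, 12, 12, 12, 12], cur_max = 12
Loop ends.
new_list[-1] = 12

Final answer: 12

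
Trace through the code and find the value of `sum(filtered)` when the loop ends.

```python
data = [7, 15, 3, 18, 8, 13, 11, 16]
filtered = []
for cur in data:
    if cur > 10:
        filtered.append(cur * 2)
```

Let's trace through this code step by step.

Initialize: data = [7, 15, 3, 18, 8, 13, 11, 16]
Initialize: filtered = []
Entering loop: for cur in data:
After iteration 1: cur = 7, filtered = []
After iteration 2: cur = 15, filtered = [30]
After iteration 3: cur = 3, filtered = [30]
After iteration 4: cur = 18, filtered = [30, 36]
After iteration 5: cur = 8, filtered = [30, 36]
After iteration 6: cur = 13, filtered = [30, 36, 26]
After iteration 7: cur = 11, filtered = [30, 36, 26, 22]
After iteration 8: cur = 16, filtered = [30, 36, 26, 22, 32]
Loop ends.
sum(filtered) = 146

Final answer: 146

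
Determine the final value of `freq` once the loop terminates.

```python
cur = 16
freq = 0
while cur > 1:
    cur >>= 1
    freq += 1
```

Let's trace through this code step by step.

Initialize: cur = 16
Initialize: freq = 0
Entering loop: while cur > 1:
After iteration 1: cur = 8, freq = 1
After iteration 2: cur = 4, freq = 2
After iteration 3: cur = 2, freq = 3
After iteration 4: cur = 1, freq = 4
Loop ends.

Final answer: 4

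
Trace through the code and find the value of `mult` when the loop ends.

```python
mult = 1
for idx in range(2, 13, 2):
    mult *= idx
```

Let's trace through this code step by step.

Initialize: mult = 1
Entering loop: for idx in range(2, 13, 2):
After iteration 1: idx = 2, mult = 2
After iteration 2: idx = 4, mult = 8
After iteration 3: idx = 6, mult = 48
After iteration 4: idx = 8, mult = 384
After iteration 5: idx = 10, mult = 3840
After iteration 6: idx = 12, mult = 46080
Loop ends.

Final answer: 46080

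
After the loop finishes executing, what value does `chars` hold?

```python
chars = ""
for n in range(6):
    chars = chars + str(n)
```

Let's trace through this code step by step.

Initialize: chars = ''
Entering loop: for n in range(6):
After iteration 1: n = 0, chars = '0'
After iteration 2: n = 1, chars = '01'
After iteration 3: n = 2, chars = '012'
After iteration 4: n = 3, chars = '0123'
After iteration 5: n = 4, chars = '01234'
After iteration 6: n = 5, chars = '012345'
Loop ends.

Final answer: '012345'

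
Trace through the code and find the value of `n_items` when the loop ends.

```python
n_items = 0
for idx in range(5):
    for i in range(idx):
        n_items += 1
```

Let's trace through this code step by step.

Initialize: n_items = 0
Entering loop: for idx in range(5):
After iteration 1: idx = 0, n_items = 0
After iteration 2: idx = 1, n_items = 1, i = 0
After iteration 3: idx = 2, n_items = 3, i = 1
After iteration 4: idx = 3, n_items = 6, i = 2
After iteration 5: idx = 4, n_items = 10, i = 3
Loop ends.

Final answer: 10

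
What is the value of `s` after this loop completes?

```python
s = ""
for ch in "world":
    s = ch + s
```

Let's trace through this code step by step.

Initialize: s = ''
Entering loop: for ch in "world":
After iteration 1: ch = 'w', s = 'w'
After iteration 2: ch = 'o', s = 'ow'
After iteration 3: ch = 'r', s = 'row'
After iteration 4: ch = 'l', s = 'lrow'
After iteration 5: ch = 'd', s = 'dlrow'
Loop ends.

Final answer: 'dlrow'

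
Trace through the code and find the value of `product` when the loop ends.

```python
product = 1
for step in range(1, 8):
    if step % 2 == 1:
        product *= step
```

Let's trace through this code step by step.

Initialize: product = 1
Entering loop: for step in range(1, 8):
After iteration 1: step = 1, product = 1
After iteration 2: step = 2, product = 1
After iteration 3: step = 3, product = 3
After iteration 4: step = 4, product = 3
After iteration 5: step = 5, product = 15
After iteration 6: step = 6, product = 15
After iteration 7: step = 7, product = 105
Loop ends.

Final answer: 105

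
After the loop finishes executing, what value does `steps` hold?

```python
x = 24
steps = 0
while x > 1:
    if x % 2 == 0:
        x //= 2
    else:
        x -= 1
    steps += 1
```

Let's trace through this code step by step.

Initialize: x = 24
Initialize: steps = 0
Entering loop: while x > 1:
After iteration 1: x = 12, steps = 1
After iteration 2: x = 6, steps = 2
After iteration 3: x = 3, steps = 3
After iteration 4: x = 2, steps = 4
After iteration 5: x = 1, steps = 5
Loop ends.

Final answer: 5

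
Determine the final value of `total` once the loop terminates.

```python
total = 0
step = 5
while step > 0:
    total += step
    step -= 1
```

Let's trace through this code step by step.

Initialize: total = 0
Initialize: step = 5
Entering loop: while step > 0:
After iteration 1: total = 5, step = 4
After iteration 2: total = 9, step = 3
After iteration 3: total = 12, step = 2
After iteration 4: total = 14, step = 1
After iteration 5: total = 15, step = 0
Loop ends.

Final answer: 15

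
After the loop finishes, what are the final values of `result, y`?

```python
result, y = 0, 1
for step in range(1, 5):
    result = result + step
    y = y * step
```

Let's trace through this code step by step.

Initialize: result = 0
Initialize: y = 1
Entering loop: for step in range(1, 5):
After iteration 1: step = 1, result = 1, y = 1
After iteration 2: step = 2, result = 3, y = 2
After iteration 3: step = 3, result = 6, y = 6
After iteration 4: step = 4, result = 10, y = 24
Loop ends.

Final answer: 10, 24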